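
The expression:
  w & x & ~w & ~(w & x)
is never true.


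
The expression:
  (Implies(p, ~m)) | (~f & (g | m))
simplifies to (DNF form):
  ~f | ~m | ~p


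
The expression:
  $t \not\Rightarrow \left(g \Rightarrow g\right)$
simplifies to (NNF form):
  $\text{False}$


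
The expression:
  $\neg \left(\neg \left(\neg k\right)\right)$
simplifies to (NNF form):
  $\neg k$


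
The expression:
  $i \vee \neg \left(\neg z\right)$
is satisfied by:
  {i: True, z: True}
  {i: True, z: False}
  {z: True, i: False}


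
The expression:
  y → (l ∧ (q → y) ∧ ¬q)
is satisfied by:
  {l: True, q: False, y: False}
  {q: False, y: False, l: False}
  {l: True, q: True, y: False}
  {q: True, l: False, y: False}
  {y: True, l: True, q: False}


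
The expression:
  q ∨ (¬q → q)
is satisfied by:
  {q: True}


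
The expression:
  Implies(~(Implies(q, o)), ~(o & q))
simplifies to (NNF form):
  True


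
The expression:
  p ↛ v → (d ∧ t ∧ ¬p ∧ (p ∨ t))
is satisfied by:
  {v: True, p: False}
  {p: False, v: False}
  {p: True, v: True}


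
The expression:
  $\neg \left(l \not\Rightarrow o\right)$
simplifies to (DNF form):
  $o \vee \neg l$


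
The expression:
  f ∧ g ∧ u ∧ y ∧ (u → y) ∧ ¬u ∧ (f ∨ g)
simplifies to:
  False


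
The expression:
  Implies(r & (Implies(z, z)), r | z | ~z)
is always true.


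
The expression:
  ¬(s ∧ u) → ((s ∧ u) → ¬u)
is always true.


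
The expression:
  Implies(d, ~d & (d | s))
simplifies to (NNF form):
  ~d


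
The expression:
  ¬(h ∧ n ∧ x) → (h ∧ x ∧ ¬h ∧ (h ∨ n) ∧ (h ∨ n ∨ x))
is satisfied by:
  {h: True, x: True, n: True}


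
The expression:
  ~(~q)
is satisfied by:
  {q: True}


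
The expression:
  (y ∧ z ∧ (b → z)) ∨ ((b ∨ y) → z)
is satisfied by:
  {z: True, b: False, y: False}
  {y: True, z: True, b: False}
  {z: True, b: True, y: False}
  {y: True, z: True, b: True}
  {y: False, b: False, z: False}


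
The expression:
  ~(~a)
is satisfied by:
  {a: True}


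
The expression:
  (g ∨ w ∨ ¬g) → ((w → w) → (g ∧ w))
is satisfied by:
  {w: True, g: True}


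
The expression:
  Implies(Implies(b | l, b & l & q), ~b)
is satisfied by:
  {l: False, q: False, b: False}
  {b: True, l: False, q: False}
  {q: True, l: False, b: False}
  {b: True, q: True, l: False}
  {l: True, b: False, q: False}
  {b: True, l: True, q: False}
  {q: True, l: True, b: False}


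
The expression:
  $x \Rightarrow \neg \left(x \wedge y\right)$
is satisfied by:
  {y: False, x: False}
  {x: True, y: False}
  {y: True, x: False}


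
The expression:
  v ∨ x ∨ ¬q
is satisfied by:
  {x: True, v: True, q: False}
  {x: True, v: False, q: False}
  {v: True, x: False, q: False}
  {x: False, v: False, q: False}
  {q: True, x: True, v: True}
  {q: True, x: True, v: False}
  {q: True, v: True, x: False}


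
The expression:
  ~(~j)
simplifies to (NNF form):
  j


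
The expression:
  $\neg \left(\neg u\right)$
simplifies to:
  $u$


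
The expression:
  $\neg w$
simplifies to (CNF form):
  $\neg w$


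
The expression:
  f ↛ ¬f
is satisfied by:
  {f: True}


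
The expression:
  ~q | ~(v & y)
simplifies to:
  ~q | ~v | ~y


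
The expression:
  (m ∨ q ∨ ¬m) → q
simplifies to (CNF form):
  q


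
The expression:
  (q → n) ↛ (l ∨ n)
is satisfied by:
  {n: False, q: False, l: False}


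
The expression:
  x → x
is always true.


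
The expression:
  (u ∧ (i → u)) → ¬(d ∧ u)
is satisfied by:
  {u: False, d: False}
  {d: True, u: False}
  {u: True, d: False}


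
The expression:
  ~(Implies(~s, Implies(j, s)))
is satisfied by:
  {j: True, s: False}


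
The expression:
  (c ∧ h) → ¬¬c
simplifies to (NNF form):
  True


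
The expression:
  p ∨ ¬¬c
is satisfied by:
  {c: True, p: True}
  {c: True, p: False}
  {p: True, c: False}


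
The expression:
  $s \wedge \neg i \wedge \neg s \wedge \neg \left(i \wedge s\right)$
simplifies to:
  $\text{False}$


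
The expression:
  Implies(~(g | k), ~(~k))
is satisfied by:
  {k: True, g: True}
  {k: True, g: False}
  {g: True, k: False}


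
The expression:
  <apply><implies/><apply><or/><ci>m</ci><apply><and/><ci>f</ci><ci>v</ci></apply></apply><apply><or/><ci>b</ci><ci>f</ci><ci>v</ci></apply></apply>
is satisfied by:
  {b: True, v: True, f: True, m: False}
  {b: True, v: True, f: False, m: False}
  {b: True, f: True, m: False, v: False}
  {b: True, f: False, m: False, v: False}
  {v: True, f: True, m: False, b: False}
  {v: True, f: False, m: False, b: False}
  {f: True, v: False, m: False, b: False}
  {f: False, v: False, m: False, b: False}
  {b: True, v: True, m: True, f: True}
  {b: True, v: True, m: True, f: False}
  {b: True, m: True, f: True, v: False}
  {b: True, m: True, f: False, v: False}
  {m: True, v: True, f: True, b: False}
  {m: True, v: True, f: False, b: False}
  {m: True, f: True, v: False, b: False}


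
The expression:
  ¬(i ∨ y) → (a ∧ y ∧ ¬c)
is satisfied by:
  {i: True, y: True}
  {i: True, y: False}
  {y: True, i: False}


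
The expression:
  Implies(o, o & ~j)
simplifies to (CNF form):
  ~j | ~o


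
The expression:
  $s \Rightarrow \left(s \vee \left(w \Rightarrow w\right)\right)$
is always true.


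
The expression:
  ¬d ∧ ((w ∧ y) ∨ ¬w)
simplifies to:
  ¬d ∧ (y ∨ ¬w)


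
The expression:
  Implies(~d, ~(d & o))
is always true.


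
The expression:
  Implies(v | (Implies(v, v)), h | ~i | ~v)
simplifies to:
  h | ~i | ~v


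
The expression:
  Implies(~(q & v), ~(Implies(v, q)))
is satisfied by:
  {v: True}


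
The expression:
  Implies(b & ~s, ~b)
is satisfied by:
  {s: True, b: False}
  {b: False, s: False}
  {b: True, s: True}


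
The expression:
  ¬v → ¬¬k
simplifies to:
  k ∨ v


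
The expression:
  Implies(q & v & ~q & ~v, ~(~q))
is always true.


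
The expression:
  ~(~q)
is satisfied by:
  {q: True}


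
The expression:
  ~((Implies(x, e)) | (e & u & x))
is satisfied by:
  {x: True, e: False}


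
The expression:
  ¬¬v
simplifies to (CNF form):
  v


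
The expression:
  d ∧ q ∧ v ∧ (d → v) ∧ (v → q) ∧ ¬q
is never true.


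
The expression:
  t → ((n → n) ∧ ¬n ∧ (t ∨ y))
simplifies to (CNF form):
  ¬n ∨ ¬t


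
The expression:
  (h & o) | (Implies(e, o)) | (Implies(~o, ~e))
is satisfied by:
  {o: True, e: False}
  {e: False, o: False}
  {e: True, o: True}


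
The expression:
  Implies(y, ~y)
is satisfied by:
  {y: False}


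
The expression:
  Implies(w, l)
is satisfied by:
  {l: True, w: False}
  {w: False, l: False}
  {w: True, l: True}


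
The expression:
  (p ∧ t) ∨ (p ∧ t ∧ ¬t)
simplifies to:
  p ∧ t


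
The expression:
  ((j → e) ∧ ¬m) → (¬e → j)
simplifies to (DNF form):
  e ∨ j ∨ m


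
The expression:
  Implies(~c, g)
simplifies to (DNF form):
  c | g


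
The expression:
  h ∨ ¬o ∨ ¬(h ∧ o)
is always true.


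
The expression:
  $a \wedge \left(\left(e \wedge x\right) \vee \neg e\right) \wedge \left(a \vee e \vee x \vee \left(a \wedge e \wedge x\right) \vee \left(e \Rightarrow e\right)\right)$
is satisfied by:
  {a: True, x: True, e: False}
  {a: True, e: False, x: False}
  {a: True, x: True, e: True}


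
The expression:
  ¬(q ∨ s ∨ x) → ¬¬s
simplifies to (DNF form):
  q ∨ s ∨ x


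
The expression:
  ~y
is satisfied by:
  {y: False}


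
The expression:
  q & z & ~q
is never true.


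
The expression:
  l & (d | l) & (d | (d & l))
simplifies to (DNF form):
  d & l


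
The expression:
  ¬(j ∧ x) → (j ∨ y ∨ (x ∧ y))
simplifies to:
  j ∨ y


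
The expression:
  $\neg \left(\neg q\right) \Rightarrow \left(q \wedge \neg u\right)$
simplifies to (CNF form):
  $\neg q \vee \neg u$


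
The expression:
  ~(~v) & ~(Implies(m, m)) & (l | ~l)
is never true.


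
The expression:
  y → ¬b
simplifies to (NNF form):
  ¬b ∨ ¬y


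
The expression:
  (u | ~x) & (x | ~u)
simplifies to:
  (u & x) | (~u & ~x)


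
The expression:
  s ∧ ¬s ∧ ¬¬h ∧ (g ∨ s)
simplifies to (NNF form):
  False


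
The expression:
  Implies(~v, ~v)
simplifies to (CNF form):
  True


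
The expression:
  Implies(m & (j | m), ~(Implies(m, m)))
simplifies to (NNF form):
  ~m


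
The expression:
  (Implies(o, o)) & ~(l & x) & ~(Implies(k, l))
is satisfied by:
  {k: True, l: False}


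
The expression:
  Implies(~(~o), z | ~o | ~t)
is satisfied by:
  {z: True, o: False, t: False}
  {o: False, t: False, z: False}
  {z: True, t: True, o: False}
  {t: True, o: False, z: False}
  {z: True, o: True, t: False}
  {o: True, z: False, t: False}
  {z: True, t: True, o: True}


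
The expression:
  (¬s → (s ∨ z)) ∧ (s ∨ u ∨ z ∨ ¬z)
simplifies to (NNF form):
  s ∨ z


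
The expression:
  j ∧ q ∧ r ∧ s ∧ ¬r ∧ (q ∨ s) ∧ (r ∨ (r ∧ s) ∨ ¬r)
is never true.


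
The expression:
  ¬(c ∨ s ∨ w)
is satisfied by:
  {c: False, w: False, s: False}


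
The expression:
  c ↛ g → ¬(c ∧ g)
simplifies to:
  True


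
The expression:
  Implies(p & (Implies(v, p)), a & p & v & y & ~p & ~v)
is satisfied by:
  {p: False}


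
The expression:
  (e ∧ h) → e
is always true.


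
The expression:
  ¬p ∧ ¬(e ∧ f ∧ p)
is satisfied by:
  {p: False}


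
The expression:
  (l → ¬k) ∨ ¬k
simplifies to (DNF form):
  ¬k ∨ ¬l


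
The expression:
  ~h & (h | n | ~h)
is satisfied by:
  {h: False}


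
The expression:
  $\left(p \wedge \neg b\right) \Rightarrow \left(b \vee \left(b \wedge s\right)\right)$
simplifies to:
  $b \vee \neg p$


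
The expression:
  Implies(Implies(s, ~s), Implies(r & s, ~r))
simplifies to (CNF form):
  True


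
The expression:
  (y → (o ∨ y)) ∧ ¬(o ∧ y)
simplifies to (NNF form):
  ¬o ∨ ¬y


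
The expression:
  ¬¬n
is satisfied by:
  {n: True}


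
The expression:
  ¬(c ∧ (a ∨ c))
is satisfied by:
  {c: False}


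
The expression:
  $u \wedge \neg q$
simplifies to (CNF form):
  $u \wedge \neg q$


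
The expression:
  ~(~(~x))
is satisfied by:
  {x: False}


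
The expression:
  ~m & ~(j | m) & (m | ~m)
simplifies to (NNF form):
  ~j & ~m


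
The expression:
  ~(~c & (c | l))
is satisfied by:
  {c: True, l: False}
  {l: False, c: False}
  {l: True, c: True}


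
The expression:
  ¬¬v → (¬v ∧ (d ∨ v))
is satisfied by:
  {v: False}


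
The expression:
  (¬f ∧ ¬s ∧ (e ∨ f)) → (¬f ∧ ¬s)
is always true.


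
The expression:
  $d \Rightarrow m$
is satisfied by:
  {m: True, d: False}
  {d: False, m: False}
  {d: True, m: True}


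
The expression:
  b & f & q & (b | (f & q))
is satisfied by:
  {f: True, b: True, q: True}


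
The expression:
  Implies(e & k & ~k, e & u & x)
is always true.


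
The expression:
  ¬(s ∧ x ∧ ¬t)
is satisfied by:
  {t: True, s: False, x: False}
  {s: False, x: False, t: False}
  {x: True, t: True, s: False}
  {x: True, s: False, t: False}
  {t: True, s: True, x: False}
  {s: True, t: False, x: False}
  {x: True, s: True, t: True}


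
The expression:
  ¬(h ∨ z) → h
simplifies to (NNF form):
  h ∨ z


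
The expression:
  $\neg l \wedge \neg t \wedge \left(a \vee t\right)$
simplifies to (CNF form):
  $a \wedge \neg l \wedge \neg t$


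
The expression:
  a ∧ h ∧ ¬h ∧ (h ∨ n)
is never true.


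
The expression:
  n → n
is always true.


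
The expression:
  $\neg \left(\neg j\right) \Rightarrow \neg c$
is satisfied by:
  {c: False, j: False}
  {j: True, c: False}
  {c: True, j: False}


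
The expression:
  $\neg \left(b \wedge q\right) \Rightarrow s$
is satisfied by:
  {q: True, s: True, b: True}
  {q: True, s: True, b: False}
  {s: True, b: True, q: False}
  {s: True, b: False, q: False}
  {q: True, b: True, s: False}


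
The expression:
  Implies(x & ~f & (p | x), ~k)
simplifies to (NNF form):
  f | ~k | ~x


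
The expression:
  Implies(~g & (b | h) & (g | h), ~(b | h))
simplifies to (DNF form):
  g | ~h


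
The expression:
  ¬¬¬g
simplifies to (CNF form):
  ¬g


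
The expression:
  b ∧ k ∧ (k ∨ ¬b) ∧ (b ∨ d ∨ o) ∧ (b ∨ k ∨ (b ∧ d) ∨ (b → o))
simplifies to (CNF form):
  b ∧ k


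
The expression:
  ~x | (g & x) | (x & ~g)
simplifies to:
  True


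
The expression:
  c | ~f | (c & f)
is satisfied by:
  {c: True, f: False}
  {f: False, c: False}
  {f: True, c: True}


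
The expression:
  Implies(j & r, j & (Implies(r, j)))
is always true.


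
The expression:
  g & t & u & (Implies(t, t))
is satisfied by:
  {t: True, u: True, g: True}


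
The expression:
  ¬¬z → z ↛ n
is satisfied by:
  {z: False, n: False}
  {n: True, z: False}
  {z: True, n: False}


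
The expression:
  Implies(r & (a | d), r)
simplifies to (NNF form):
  True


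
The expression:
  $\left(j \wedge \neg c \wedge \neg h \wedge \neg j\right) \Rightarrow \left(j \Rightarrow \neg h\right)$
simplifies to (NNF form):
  $\text{True}$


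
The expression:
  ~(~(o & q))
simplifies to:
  o & q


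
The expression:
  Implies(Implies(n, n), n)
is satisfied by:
  {n: True}


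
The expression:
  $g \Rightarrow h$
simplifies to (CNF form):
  $h \vee \neg g$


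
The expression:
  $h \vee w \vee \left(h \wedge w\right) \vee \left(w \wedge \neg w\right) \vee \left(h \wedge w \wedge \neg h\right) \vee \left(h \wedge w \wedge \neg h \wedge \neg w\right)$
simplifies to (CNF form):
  $h \vee w$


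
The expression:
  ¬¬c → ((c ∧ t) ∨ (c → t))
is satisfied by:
  {t: True, c: False}
  {c: False, t: False}
  {c: True, t: True}


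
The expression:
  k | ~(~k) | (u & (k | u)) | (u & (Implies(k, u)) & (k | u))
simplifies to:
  k | u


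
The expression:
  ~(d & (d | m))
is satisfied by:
  {d: False}


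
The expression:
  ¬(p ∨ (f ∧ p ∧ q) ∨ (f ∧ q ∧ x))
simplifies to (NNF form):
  ¬p ∧ (¬f ∨ ¬q ∨ ¬x)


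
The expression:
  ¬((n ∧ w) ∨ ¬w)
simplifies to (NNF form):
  w ∧ ¬n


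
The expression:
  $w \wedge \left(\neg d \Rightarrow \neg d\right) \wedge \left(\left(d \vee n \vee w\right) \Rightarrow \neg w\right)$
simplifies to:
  $\text{False}$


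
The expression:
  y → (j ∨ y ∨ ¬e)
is always true.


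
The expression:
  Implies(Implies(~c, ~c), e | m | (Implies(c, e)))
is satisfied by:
  {m: True, e: True, c: False}
  {m: True, e: False, c: False}
  {e: True, m: False, c: False}
  {m: False, e: False, c: False}
  {m: True, c: True, e: True}
  {m: True, c: True, e: False}
  {c: True, e: True, m: False}


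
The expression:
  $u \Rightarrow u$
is always true.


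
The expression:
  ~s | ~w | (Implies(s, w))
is always true.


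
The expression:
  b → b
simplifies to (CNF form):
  True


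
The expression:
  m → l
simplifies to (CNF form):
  l ∨ ¬m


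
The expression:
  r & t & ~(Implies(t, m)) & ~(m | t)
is never true.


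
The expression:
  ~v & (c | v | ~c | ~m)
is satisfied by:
  {v: False}


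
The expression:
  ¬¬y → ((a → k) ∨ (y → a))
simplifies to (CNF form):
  True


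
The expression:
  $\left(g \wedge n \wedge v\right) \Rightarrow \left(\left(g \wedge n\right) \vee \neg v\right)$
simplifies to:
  $\text{True}$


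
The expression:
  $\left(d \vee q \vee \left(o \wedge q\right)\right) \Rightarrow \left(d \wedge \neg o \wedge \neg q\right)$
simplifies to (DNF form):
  $\left(\neg d \wedge \neg q\right) \vee \left(\neg o \wedge \neg q\right)$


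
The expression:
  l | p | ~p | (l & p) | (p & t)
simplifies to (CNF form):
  True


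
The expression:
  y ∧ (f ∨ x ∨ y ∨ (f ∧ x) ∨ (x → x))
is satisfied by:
  {y: True}


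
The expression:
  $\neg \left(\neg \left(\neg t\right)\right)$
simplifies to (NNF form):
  $\neg t$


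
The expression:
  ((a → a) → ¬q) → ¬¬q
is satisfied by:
  {q: True}


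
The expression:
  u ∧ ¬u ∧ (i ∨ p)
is never true.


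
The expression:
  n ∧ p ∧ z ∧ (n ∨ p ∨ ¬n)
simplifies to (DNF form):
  n ∧ p ∧ z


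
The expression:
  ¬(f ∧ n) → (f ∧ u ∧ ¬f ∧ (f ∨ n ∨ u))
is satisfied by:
  {f: True, n: True}


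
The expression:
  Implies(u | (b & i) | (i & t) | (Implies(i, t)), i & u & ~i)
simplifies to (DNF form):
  i & ~b & ~t & ~u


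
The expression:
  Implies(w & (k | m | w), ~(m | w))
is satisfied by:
  {w: False}


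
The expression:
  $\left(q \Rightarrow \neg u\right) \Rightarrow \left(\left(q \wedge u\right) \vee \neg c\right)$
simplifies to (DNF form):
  $\left(q \wedge u\right) \vee \neg c$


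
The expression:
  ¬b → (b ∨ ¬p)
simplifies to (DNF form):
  b ∨ ¬p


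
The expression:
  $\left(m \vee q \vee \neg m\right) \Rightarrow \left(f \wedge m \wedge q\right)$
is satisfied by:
  {m: True, f: True, q: True}


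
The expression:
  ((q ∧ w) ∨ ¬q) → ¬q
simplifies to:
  ¬q ∨ ¬w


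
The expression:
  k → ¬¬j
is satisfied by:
  {j: True, k: False}
  {k: False, j: False}
  {k: True, j: True}


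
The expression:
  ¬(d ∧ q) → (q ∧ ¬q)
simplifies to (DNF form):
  d ∧ q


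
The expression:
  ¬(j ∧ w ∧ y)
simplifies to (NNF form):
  ¬j ∨ ¬w ∨ ¬y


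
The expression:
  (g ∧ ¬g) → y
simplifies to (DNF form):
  True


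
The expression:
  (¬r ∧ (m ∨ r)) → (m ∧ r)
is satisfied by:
  {r: True, m: False}
  {m: False, r: False}
  {m: True, r: True}


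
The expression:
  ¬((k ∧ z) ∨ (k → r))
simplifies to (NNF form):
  k ∧ ¬r ∧ ¬z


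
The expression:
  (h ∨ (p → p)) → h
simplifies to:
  h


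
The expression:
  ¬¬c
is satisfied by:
  {c: True}


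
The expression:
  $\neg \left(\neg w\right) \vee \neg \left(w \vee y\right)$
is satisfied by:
  {w: True, y: False}
  {y: False, w: False}
  {y: True, w: True}


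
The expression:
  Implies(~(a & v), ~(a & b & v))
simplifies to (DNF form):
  True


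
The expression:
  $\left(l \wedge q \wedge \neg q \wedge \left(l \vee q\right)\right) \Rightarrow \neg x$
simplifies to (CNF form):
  $\text{True}$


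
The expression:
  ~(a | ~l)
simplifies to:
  l & ~a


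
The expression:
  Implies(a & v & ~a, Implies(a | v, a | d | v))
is always true.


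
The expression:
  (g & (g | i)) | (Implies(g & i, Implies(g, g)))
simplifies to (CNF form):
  True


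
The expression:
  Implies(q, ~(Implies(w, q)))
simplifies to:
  ~q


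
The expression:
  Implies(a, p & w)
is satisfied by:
  {w: True, p: True, a: False}
  {w: True, p: False, a: False}
  {p: True, w: False, a: False}
  {w: False, p: False, a: False}
  {a: True, w: True, p: True}


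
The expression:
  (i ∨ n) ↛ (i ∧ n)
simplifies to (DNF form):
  (i ∧ ¬n) ∨ (n ∧ ¬i)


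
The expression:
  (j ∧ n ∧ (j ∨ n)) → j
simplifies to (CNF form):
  True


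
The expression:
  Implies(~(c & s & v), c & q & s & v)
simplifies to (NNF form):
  c & s & v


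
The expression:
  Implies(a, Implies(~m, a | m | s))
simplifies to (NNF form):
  True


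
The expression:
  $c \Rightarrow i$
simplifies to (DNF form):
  $i \vee \neg c$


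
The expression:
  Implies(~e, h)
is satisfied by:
  {e: True, h: True}
  {e: True, h: False}
  {h: True, e: False}


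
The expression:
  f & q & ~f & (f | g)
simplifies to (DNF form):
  False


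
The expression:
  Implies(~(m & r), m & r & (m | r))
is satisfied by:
  {r: True, m: True}


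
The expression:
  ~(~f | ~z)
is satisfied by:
  {z: True, f: True}


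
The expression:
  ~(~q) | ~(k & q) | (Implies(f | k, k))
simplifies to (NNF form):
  True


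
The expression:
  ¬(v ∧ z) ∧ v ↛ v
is never true.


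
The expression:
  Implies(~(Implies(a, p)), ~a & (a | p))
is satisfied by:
  {p: True, a: False}
  {a: False, p: False}
  {a: True, p: True}


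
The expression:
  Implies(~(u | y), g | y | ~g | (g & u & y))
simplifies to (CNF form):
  True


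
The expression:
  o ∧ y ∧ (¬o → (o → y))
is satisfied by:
  {o: True, y: True}


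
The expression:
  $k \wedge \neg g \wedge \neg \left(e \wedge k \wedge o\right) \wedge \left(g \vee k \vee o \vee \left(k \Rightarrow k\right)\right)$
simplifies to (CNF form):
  $k \wedge \neg g \wedge \left(\neg e \vee \neg o\right)$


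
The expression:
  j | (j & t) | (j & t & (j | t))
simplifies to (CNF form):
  j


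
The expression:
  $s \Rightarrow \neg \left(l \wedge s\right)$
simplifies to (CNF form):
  $\neg l \vee \neg s$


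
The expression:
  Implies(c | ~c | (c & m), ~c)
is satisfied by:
  {c: False}


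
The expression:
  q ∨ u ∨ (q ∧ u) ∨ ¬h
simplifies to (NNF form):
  q ∨ u ∨ ¬h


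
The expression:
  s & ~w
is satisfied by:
  {s: True, w: False}


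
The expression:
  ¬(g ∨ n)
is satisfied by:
  {n: False, g: False}


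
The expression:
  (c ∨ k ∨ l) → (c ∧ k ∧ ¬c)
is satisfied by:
  {l: False, k: False, c: False}


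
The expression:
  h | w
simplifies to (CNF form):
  h | w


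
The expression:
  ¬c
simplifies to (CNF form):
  ¬c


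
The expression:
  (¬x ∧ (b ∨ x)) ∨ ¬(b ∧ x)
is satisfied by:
  {x: False, b: False}
  {b: True, x: False}
  {x: True, b: False}


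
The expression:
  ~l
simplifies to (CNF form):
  ~l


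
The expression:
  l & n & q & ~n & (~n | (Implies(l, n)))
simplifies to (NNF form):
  False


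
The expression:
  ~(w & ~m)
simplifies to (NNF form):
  m | ~w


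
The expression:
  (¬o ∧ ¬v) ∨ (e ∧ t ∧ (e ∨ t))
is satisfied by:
  {e: True, t: True, o: False, v: False}
  {e: True, o: False, t: False, v: False}
  {t: True, e: False, o: False, v: False}
  {e: False, o: False, t: False, v: False}
  {e: True, v: True, t: True, o: False}
  {e: True, t: True, o: True, v: False}
  {e: True, t: True, o: True, v: True}


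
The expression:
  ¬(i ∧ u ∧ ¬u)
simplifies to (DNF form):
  True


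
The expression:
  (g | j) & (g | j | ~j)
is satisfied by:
  {g: True, j: True}
  {g: True, j: False}
  {j: True, g: False}


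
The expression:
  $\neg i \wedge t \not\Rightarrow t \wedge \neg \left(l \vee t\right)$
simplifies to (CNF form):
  $\text{False}$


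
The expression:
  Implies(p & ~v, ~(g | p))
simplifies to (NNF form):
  v | ~p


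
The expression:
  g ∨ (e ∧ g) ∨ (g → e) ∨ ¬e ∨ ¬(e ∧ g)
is always true.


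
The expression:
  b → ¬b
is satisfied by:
  {b: False}


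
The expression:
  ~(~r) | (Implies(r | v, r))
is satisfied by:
  {r: True, v: False}
  {v: False, r: False}
  {v: True, r: True}


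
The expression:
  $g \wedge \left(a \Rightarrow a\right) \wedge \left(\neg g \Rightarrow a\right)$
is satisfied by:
  {g: True}


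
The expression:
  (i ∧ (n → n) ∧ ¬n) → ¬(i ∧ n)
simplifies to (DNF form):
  True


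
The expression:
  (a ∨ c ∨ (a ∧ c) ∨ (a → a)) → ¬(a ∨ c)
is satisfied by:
  {a: False, c: False}


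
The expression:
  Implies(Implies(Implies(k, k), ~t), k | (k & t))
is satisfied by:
  {k: True, t: True}
  {k: True, t: False}
  {t: True, k: False}


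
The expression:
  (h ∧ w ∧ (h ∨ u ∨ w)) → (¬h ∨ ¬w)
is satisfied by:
  {w: False, h: False}
  {h: True, w: False}
  {w: True, h: False}


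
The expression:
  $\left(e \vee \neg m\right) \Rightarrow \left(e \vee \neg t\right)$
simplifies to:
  $e \vee m \vee \neg t$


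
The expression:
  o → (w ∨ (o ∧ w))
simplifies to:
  w ∨ ¬o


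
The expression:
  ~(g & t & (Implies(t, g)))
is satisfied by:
  {g: False, t: False}
  {t: True, g: False}
  {g: True, t: False}


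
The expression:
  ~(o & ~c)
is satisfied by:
  {c: True, o: False}
  {o: False, c: False}
  {o: True, c: True}


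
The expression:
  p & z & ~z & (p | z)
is never true.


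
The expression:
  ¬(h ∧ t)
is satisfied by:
  {h: False, t: False}
  {t: True, h: False}
  {h: True, t: False}


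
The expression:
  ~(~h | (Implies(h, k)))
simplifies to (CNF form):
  h & ~k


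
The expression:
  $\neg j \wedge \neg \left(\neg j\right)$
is never true.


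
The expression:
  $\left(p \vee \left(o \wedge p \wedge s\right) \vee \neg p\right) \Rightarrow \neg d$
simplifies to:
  $\neg d$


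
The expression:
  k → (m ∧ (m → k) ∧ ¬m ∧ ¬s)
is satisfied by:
  {k: False}


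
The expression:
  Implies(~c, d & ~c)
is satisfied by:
  {d: True, c: True}
  {d: True, c: False}
  {c: True, d: False}


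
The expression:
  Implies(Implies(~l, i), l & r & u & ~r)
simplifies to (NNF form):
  ~i & ~l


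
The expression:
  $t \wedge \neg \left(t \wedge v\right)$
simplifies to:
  $t \wedge \neg v$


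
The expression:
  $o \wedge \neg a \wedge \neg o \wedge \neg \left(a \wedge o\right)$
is never true.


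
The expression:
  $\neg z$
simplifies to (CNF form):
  $\neg z$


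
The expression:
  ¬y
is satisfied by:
  {y: False}


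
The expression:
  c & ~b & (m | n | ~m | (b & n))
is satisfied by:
  {c: True, b: False}


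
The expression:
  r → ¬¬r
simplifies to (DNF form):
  True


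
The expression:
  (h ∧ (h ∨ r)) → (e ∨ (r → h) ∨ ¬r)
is always true.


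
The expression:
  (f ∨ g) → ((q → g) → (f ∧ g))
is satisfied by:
  {q: True, f: False, g: False}
  {f: False, g: False, q: False}
  {q: True, f: True, g: False}
  {q: True, g: True, f: True}
  {g: True, f: True, q: False}


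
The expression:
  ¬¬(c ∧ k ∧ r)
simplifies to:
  c ∧ k ∧ r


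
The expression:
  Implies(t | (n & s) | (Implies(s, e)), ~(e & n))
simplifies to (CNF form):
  ~e | ~n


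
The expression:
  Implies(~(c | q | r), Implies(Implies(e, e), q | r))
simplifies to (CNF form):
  c | q | r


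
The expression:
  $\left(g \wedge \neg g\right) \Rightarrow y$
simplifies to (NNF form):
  $\text{True}$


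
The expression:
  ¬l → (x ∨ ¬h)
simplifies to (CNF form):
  l ∨ x ∨ ¬h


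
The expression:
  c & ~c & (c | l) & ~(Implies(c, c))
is never true.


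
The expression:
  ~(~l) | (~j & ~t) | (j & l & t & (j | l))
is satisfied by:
  {l: True, j: False, t: False}
  {t: True, l: True, j: False}
  {l: True, j: True, t: False}
  {t: True, l: True, j: True}
  {t: False, j: False, l: False}


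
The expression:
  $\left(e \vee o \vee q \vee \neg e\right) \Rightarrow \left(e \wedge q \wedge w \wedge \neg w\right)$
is never true.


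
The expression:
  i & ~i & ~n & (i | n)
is never true.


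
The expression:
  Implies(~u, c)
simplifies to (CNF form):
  c | u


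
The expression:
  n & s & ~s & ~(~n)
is never true.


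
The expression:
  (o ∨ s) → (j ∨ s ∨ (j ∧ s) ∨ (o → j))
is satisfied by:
  {s: True, j: True, o: False}
  {s: True, j: False, o: False}
  {j: True, s: False, o: False}
  {s: False, j: False, o: False}
  {o: True, s: True, j: True}
  {o: True, s: True, j: False}
  {o: True, j: True, s: False}


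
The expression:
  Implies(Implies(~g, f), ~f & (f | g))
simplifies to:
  ~f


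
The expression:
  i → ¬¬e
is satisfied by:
  {e: True, i: False}
  {i: False, e: False}
  {i: True, e: True}


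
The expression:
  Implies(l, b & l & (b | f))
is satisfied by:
  {b: True, l: False}
  {l: False, b: False}
  {l: True, b: True}


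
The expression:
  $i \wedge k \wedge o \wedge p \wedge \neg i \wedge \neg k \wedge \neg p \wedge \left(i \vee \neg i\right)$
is never true.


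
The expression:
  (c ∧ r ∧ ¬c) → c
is always true.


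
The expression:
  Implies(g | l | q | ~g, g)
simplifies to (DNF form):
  g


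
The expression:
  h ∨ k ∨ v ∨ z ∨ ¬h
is always true.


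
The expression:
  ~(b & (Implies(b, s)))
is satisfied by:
  {s: False, b: False}
  {b: True, s: False}
  {s: True, b: False}


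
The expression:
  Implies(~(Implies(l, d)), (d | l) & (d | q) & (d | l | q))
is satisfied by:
  {d: True, q: True, l: False}
  {d: True, l: False, q: False}
  {q: True, l: False, d: False}
  {q: False, l: False, d: False}
  {d: True, q: True, l: True}
  {d: True, l: True, q: False}
  {q: True, l: True, d: False}


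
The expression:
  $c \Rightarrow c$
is always true.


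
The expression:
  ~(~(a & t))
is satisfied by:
  {t: True, a: True}


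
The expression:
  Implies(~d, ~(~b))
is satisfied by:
  {b: True, d: True}
  {b: True, d: False}
  {d: True, b: False}


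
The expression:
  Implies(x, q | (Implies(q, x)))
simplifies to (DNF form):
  True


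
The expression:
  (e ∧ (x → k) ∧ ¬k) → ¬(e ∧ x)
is always true.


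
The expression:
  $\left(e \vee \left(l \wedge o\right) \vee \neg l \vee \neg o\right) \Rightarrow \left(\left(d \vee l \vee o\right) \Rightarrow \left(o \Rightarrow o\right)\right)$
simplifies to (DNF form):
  $\text{True}$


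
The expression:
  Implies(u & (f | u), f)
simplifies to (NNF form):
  f | ~u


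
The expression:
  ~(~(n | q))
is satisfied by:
  {n: True, q: True}
  {n: True, q: False}
  {q: True, n: False}


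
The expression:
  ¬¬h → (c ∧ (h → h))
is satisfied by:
  {c: True, h: False}
  {h: False, c: False}
  {h: True, c: True}


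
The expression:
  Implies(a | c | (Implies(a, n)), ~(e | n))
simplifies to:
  ~e & ~n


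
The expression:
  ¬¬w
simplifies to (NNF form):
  w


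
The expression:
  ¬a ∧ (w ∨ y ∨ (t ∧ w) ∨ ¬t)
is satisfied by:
  {y: True, w: True, t: False, a: False}
  {y: True, w: False, t: False, a: False}
  {w: True, y: False, t: False, a: False}
  {y: False, w: False, t: False, a: False}
  {y: True, t: True, w: True, a: False}
  {y: True, t: True, w: False, a: False}
  {t: True, w: True, y: False, a: False}


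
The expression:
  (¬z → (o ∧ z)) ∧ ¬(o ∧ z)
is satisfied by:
  {z: True, o: False}


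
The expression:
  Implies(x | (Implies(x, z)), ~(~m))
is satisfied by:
  {m: True}


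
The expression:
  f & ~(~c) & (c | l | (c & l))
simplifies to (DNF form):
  c & f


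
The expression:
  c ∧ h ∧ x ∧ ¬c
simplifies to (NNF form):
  False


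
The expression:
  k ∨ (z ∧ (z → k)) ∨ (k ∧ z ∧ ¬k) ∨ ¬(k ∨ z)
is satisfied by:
  {k: True, z: False}
  {z: False, k: False}
  {z: True, k: True}


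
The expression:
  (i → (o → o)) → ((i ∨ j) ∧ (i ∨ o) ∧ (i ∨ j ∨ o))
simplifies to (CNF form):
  (i ∨ j) ∧ (i ∨ o)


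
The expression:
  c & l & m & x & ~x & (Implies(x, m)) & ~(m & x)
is never true.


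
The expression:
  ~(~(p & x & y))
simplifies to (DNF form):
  p & x & y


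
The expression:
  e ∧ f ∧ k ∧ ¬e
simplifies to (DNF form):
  False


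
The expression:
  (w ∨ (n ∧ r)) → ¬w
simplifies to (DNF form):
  ¬w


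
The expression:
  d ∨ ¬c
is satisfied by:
  {d: True, c: False}
  {c: False, d: False}
  {c: True, d: True}


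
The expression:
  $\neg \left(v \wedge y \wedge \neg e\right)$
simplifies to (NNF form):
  $e \vee \neg v \vee \neg y$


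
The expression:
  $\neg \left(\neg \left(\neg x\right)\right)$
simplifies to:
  $\neg x$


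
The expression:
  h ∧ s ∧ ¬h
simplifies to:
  False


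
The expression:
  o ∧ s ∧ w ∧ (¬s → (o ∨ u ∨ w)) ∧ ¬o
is never true.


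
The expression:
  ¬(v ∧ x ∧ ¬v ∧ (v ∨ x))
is always true.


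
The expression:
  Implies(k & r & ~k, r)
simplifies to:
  True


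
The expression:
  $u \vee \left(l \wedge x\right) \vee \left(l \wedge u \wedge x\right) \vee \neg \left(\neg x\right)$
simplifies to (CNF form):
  $u \vee x$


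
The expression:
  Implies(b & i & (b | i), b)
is always true.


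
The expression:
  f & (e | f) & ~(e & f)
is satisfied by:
  {f: True, e: False}


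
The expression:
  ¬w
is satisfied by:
  {w: False}


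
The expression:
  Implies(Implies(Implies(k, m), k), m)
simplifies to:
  m | ~k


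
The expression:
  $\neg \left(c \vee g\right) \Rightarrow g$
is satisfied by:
  {c: True, g: True}
  {c: True, g: False}
  {g: True, c: False}


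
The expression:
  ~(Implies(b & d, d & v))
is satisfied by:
  {b: True, d: True, v: False}


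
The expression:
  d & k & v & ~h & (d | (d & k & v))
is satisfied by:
  {k: True, d: True, v: True, h: False}


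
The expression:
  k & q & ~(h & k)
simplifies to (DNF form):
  k & q & ~h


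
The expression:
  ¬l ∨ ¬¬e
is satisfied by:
  {e: True, l: False}
  {l: False, e: False}
  {l: True, e: True}


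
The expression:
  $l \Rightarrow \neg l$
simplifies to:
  $\neg l$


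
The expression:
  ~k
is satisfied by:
  {k: False}


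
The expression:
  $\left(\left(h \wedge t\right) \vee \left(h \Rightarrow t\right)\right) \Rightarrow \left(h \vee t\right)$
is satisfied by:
  {t: True, h: True}
  {t: True, h: False}
  {h: True, t: False}


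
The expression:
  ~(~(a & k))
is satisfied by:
  {a: True, k: True}


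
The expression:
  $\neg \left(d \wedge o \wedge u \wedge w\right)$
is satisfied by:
  {u: False, o: False, d: False, w: False}
  {w: True, u: False, o: False, d: False}
  {d: True, u: False, o: False, w: False}
  {w: True, d: True, u: False, o: False}
  {o: True, w: False, u: False, d: False}
  {w: True, o: True, u: False, d: False}
  {d: True, o: True, w: False, u: False}
  {w: True, d: True, o: True, u: False}
  {u: True, d: False, o: False, w: False}
  {w: True, u: True, d: False, o: False}
  {d: True, u: True, w: False, o: False}
  {w: True, d: True, u: True, o: False}
  {o: True, u: True, d: False, w: False}
  {w: True, o: True, u: True, d: False}
  {d: True, o: True, u: True, w: False}


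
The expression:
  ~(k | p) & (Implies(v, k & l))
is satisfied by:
  {v: False, p: False, k: False}


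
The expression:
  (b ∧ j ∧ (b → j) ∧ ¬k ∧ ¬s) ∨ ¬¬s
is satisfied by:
  {s: True, b: True, j: True, k: False}
  {s: True, b: True, j: False, k: False}
  {s: True, j: True, b: False, k: False}
  {s: True, j: False, b: False, k: False}
  {s: True, k: True, b: True, j: True}
  {s: True, k: True, b: True, j: False}
  {s: True, k: True, b: False, j: True}
  {s: True, k: True, b: False, j: False}
  {b: True, j: True, s: False, k: False}


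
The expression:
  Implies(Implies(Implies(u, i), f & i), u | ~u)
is always true.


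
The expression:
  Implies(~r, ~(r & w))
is always true.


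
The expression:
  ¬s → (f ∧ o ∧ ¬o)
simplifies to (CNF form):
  s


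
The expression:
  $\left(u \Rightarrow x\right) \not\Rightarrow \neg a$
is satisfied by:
  {a: True, x: True, u: False}
  {a: True, u: False, x: False}
  {a: True, x: True, u: True}


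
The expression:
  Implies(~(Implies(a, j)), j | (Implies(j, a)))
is always true.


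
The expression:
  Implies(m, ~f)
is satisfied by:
  {m: False, f: False}
  {f: True, m: False}
  {m: True, f: False}


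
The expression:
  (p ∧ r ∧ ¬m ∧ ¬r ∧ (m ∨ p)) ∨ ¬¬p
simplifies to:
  p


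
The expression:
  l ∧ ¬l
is never true.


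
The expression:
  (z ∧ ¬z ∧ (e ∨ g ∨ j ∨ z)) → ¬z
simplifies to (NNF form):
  True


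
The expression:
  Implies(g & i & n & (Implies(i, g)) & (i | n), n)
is always true.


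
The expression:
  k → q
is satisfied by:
  {q: True, k: False}
  {k: False, q: False}
  {k: True, q: True}


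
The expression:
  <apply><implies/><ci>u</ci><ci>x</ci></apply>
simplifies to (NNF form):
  <apply><or/><ci>x</ci><apply><not/><ci>u</ci></apply></apply>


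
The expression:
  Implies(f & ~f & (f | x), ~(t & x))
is always true.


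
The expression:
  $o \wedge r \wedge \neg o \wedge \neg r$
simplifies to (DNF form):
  $\text{False}$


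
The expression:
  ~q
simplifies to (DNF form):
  ~q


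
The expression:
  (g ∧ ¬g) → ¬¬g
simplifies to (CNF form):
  True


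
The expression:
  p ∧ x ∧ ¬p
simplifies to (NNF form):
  False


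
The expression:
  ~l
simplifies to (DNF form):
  ~l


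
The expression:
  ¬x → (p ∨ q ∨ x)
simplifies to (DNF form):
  p ∨ q ∨ x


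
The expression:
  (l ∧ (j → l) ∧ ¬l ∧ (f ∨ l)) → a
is always true.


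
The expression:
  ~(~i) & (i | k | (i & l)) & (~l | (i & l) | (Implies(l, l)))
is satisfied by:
  {i: True}


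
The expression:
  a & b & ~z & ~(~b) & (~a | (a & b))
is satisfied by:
  {a: True, b: True, z: False}


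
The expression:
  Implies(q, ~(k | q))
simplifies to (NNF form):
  ~q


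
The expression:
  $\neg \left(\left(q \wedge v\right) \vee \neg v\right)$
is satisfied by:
  {v: True, q: False}


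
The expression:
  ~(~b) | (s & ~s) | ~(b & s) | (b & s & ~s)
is always true.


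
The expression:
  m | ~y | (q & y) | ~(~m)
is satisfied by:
  {q: True, m: True, y: False}
  {q: True, m: False, y: False}
  {m: True, q: False, y: False}
  {q: False, m: False, y: False}
  {y: True, q: True, m: True}
  {y: True, q: True, m: False}
  {y: True, m: True, q: False}


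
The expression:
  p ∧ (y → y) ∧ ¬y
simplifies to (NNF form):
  p ∧ ¬y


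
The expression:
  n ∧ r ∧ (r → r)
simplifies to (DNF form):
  n ∧ r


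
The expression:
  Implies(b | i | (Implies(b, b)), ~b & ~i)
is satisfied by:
  {i: False, b: False}


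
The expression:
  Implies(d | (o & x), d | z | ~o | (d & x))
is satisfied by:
  {d: True, z: True, x: False, o: False}
  {d: True, x: False, o: False, z: False}
  {z: True, x: False, o: False, d: False}
  {z: False, x: False, o: False, d: False}
  {d: True, o: True, z: True, x: False}
  {d: True, o: True, z: False, x: False}
  {o: True, z: True, d: False, x: False}
  {o: True, d: False, x: False, z: False}
  {z: True, d: True, x: True, o: False}
  {d: True, x: True, z: False, o: False}
  {z: True, x: True, d: False, o: False}
  {x: True, d: False, o: False, z: False}
  {d: True, o: True, x: True, z: True}
  {d: True, o: True, x: True, z: False}
  {o: True, x: True, z: True, d: False}


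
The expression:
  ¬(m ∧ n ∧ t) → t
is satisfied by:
  {t: True}


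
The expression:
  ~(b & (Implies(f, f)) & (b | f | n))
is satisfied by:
  {b: False}
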